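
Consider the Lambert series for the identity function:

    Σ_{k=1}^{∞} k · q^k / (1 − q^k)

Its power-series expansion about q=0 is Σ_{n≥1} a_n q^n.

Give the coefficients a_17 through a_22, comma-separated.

[q^17] f(1)=1,f(17)=17 ⇒ 18
q^18  k|18↦f(k): 18:18 9:9 6:6 3:3 2:2 1:1  a_18=39
q^19  k|19↦f(k): 19:19 1:1  a_19=20
q^20  k|20↦f(k): 1:1 2:2 4:4 5:5 10:10 20:20  a_20=42
q^21  k|21↦f(k): 1:1 3:3 7:7 21:21  a_21=32
[q^22] f(1)=1,f(2)=2,f(11)=11,f(22)=22 ⇒ 36

18, 39, 20, 42, 32, 36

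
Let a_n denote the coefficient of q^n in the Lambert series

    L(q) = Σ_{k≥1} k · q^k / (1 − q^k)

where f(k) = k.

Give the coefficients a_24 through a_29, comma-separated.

q^24  k|24↦f(k): 24:24 12:12 8:8 6:6 4:4 3:3 2:2 1:1  a_24=60
q^25  k|25↦f(k): 25:25 5:5 1:1  a_25=31
[q^26] f(26)=26,f(13)=13,f(2)=2,f(1)=1 ⇒ 42
n=27: 1·27 3·9 9·3 27·1  f→[1+3+9+27]=40
[q^28] f(1)=1,f(2)=2,f(4)=4,f(7)=7,f(14)=14,f(28)=28 ⇒ 56
[q^29] f(1)=1,f(29)=29 ⇒ 30

60, 31, 42, 40, 56, 30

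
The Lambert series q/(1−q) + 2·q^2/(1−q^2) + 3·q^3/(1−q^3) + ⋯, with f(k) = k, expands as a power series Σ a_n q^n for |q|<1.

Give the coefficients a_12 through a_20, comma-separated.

28, 14, 24, 24, 31, 18, 39, 20, 42

q^12  k|12↦f(k): 1:1 2:2 3:3 4:4 6:6 12:12  a_12=28
[q^13] f(13)=13,f(1)=1 ⇒ 14
d|14:{14,7,2,1}  Σf=14+7+2+1=24
d|15:{1,3,5,15}  Σf=1+3+5+15=24
n=16: 16·1 8·2 4·4 2·8 1·16  f→[16+8+4+2+1]=31
q^17  k|17↦f(k): 1:1 17:17  a_17=18
n=18: 1·18 2·9 3·6 6·3 9·2 18·1  f→[1+2+3+6+9+18]=39
[q^19] f(19)=19,f(1)=1 ⇒ 20
q^20  k|20↦f(k): 20:20 10:10 5:5 4:4 2:2 1:1  a_20=42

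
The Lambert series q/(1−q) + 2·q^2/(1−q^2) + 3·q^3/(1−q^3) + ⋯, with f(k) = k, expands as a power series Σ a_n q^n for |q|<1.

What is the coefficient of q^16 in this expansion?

n=16: 1·16 2·8 4·4 8·2 16·1  f→[1+2+4+8+16]=31

a_16 = 31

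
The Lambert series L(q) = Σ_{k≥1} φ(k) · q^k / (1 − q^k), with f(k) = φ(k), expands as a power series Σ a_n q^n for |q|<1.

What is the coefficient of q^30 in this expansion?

n=30: 30·1 15·2 10·3 6·5 5·6 3·10 2·15 1·30  φ→[8+8+4+2+4+2+1+1]=30

a_30 = 30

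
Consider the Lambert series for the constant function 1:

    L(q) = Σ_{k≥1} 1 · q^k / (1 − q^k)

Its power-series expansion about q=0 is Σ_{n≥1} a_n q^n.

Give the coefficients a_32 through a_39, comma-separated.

6, 4, 4, 4, 9, 2, 4, 4

n=32: 1·32 2·16 4·8 8·4 16·2 32·1  f→[1+1+1+1+1+1]=6
[q^33] f(33)=1,f(11)=1,f(3)=1,f(1)=1 ⇒ 4
q^34  k|34↦f(k): 1:1 2:1 17:1 34:1  a_34=4
n=35: 1·35 5·7 7·5 35·1  f→[1+1+1+1]=4
[q^36] f(1)=1,f(2)=1,f(3)=1,f(4)=1,f(6)=1,f(9)=1,f(12)=1,f(18)=1,f(36)=1 ⇒ 9
q^37  k|37↦f(k): 1:1 37:1  a_37=2
d|38:{1,2,19,38}  Σf=1+1+1+1=4
[q^39] f(39)=1,f(13)=1,f(3)=1,f(1)=1 ⇒ 4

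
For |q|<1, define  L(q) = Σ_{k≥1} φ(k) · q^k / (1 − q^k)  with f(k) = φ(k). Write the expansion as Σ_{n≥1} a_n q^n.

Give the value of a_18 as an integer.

d|18:{18,9,6,3,2,1}  Σφ=6+6+2+2+1+1=18

a_18 = 18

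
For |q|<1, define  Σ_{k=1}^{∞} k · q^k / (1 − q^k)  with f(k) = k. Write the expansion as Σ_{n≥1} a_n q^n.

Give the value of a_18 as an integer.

n=18: 18·1 9·2 6·3 3·6 2·9 1·18  f→[18+9+6+3+2+1]=39

a_18 = 39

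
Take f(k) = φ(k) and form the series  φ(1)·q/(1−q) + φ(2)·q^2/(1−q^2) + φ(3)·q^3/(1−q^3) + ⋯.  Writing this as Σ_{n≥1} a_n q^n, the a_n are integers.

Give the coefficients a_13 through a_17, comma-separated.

n=13: 1·13 13·1  φ→[1+12]=13
d|14:{1,2,7,14}  Σφ=1+1+6+6=14
d|15:{15,5,3,1}  Σφ=8+4+2+1=15
q^16  k|16↦φ(k): 1:1 2:1 4:2 8:4 16:8  a_16=16
n=17: 1·17 17·1  φ→[1+16]=17

13, 14, 15, 16, 17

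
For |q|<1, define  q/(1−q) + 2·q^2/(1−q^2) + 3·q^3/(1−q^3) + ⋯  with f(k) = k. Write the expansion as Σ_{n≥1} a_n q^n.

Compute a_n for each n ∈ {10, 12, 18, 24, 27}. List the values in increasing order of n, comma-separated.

18, 28, 39, 60, 40

n=10: 10·1 5·2 2·5 1·10  f→[10+5+2+1]=18
q^12  k|12↦f(k): 12:12 6:6 4:4 3:3 2:2 1:1  a_12=28
q^18  k|18↦f(k): 1:1 2:2 3:3 6:6 9:9 18:18  a_18=39
n=24: 1·24 2·12 3·8 4·6 6·4 8·3 12·2 24·1  f→[1+2+3+4+6+8+12+24]=60
d|27:{27,9,3,1}  Σf=27+9+3+1=40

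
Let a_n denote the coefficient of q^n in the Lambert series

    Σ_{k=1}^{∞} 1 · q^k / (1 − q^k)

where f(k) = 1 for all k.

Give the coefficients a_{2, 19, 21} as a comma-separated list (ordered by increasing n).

[q^2] f(2)=1,f(1)=1 ⇒ 2
d|19:{19,1}  Σf=1+1=2
d|21:{21,7,3,1}  Σf=1+1+1+1=4

2, 2, 4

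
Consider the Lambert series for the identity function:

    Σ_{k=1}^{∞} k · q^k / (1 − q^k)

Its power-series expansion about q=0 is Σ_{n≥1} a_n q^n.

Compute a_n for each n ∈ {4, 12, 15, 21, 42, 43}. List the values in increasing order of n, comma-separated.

n=4: 1·4 2·2 4·1  f→[1+2+4]=7
d|12:{1,2,3,4,6,12}  Σf=1+2+3+4+6+12=28
[q^15] f(15)=15,f(5)=5,f(3)=3,f(1)=1 ⇒ 24
q^21  k|21↦f(k): 1:1 3:3 7:7 21:21  a_21=32
n=42: 1·42 2·21 3·14 6·7 7·6 14·3 21·2 42·1  f→[1+2+3+6+7+14+21+42]=96
d|43:{43,1}  Σf=43+1=44

7, 28, 24, 32, 96, 44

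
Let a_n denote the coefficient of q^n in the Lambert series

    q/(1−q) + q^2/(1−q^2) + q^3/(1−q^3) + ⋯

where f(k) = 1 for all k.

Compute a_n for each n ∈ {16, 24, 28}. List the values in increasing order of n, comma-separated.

5, 8, 6

n=16: 16·1 8·2 4·4 2·8 1·16  f→[1+1+1+1+1]=5
q^24  k|24↦f(k): 1:1 2:1 3:1 4:1 6:1 8:1 12:1 24:1  a_24=8
[q^28] f(28)=1,f(14)=1,f(7)=1,f(4)=1,f(2)=1,f(1)=1 ⇒ 6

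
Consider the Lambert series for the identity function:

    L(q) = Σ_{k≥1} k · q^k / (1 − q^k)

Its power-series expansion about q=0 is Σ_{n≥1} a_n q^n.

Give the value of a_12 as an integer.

a_12 = 28

q^12  k|12↦f(k): 1:1 2:2 3:3 4:4 6:6 12:12  a_12=28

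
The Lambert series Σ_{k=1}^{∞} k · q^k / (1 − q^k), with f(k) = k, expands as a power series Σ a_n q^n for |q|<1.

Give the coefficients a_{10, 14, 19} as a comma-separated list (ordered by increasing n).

n=10: 1·10 2·5 5·2 10·1  f→[1+2+5+10]=18
q^14  k|14↦f(k): 1:1 2:2 7:7 14:14  a_14=24
n=19: 1·19 19·1  f→[1+19]=20

18, 24, 20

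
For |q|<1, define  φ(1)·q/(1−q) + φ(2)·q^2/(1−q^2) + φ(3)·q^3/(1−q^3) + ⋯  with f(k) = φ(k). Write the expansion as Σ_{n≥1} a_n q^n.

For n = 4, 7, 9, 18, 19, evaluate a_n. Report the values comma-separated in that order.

n=4: 4·1 2·2 1·4  φ→[2+1+1]=4
n=7: 1·7 7·1  φ→[1+6]=7
q^9  k|9↦φ(k): 9:6 3:2 1:1  a_9=9
q^18  k|18↦φ(k): 18:6 9:6 6:2 3:2 2:1 1:1  a_18=18
d|19:{1,19}  Σφ=1+18=19

4, 7, 9, 18, 19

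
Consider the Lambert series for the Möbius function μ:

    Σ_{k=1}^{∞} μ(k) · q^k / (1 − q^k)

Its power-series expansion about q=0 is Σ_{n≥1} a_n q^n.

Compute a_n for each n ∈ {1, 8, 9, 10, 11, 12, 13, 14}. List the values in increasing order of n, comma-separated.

q^1  k|1↦μ(k): 1:1  a_1=1
[q^8] μ(1)=1,μ(2)=-1,μ(4)=0,μ(8)=0 ⇒ 0
n=9: 9·1 3·3 1·9  μ→[0+(-1)+1]=0
q^10  k|10↦μ(k): 1:1 2:-1 5:-1 10:1  a_10=0
n=11: 1·11 11·1  μ→[1+(-1)]=0
n=12: 12·1 6·2 4·3 3·4 2·6 1·12  μ→[0+1+0+(-1)+(-1)+1]=0
[q^13] μ(13)=-1,μ(1)=1 ⇒ 0
q^14  k|14↦μ(k): 1:1 2:-1 7:-1 14:1  a_14=0

1, 0, 0, 0, 0, 0, 0, 0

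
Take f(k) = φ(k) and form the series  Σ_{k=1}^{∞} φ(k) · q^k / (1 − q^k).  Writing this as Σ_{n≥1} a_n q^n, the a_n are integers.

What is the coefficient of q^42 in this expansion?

[q^42] φ(42)=12,φ(21)=12,φ(14)=6,φ(7)=6,φ(6)=2,φ(3)=2,φ(2)=1,φ(1)=1 ⇒ 42

a_42 = 42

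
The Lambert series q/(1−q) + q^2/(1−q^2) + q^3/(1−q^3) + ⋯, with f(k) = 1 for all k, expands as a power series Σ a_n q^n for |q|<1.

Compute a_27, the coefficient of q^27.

d|27:{1,3,9,27}  Σf=1+1+1+1=4

a_27 = 4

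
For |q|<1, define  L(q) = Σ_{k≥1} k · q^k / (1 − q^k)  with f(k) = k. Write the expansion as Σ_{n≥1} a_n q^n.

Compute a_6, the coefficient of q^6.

d|6:{1,2,3,6}  Σf=1+2+3+6=12

a_6 = 12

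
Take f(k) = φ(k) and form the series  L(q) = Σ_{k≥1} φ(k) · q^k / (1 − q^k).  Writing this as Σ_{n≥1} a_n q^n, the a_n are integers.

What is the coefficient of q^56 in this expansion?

[q^56] φ(1)=1,φ(2)=1,φ(4)=2,φ(7)=6,φ(8)=4,φ(14)=6,φ(28)=12,φ(56)=24 ⇒ 56

a_56 = 56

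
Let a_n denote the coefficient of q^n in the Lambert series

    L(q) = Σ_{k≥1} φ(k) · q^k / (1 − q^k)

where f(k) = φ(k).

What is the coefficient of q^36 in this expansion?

d|36:{36,18,12,9,6,4,3,2,1}  Σφ=12+6+4+6+2+2+2+1+1=36

a_36 = 36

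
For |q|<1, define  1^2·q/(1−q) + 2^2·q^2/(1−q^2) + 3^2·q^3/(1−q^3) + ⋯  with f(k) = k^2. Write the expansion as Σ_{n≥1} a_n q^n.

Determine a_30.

d|30:{30,15,10,6,5,3,2,1}  Σf=900+225+100+36+25+9+4+1=1300

a_30 = 1300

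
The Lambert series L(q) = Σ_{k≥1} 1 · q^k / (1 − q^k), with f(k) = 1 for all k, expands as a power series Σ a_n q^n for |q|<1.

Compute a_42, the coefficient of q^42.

n=42: 1·42 2·21 3·14 6·7 7·6 14·3 21·2 42·1  f→[1+1+1+1+1+1+1+1]=8

a_42 = 8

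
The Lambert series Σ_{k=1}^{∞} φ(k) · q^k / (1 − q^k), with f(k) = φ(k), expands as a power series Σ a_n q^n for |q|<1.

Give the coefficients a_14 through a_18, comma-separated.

q^14  k|14↦φ(k): 1:1 2:1 7:6 14:6  a_14=14
d|15:{1,3,5,15}  Σφ=1+2+4+8=15
n=16: 16·1 8·2 4·4 2·8 1·16  φ→[8+4+2+1+1]=16
d|17:{17,1}  Σφ=16+1=17
d|18:{18,9,6,3,2,1}  Σφ=6+6+2+2+1+1=18

14, 15, 16, 17, 18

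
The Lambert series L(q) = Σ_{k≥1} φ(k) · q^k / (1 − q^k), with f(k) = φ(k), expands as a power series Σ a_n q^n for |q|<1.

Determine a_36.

[q^36] φ(36)=12,φ(18)=6,φ(12)=4,φ(9)=6,φ(6)=2,φ(4)=2,φ(3)=2,φ(2)=1,φ(1)=1 ⇒ 36

a_36 = 36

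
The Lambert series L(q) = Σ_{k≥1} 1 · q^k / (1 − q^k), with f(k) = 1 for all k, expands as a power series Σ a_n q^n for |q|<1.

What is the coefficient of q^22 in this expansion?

a_22 = 4

[q^22] f(1)=1,f(2)=1,f(11)=1,f(22)=1 ⇒ 4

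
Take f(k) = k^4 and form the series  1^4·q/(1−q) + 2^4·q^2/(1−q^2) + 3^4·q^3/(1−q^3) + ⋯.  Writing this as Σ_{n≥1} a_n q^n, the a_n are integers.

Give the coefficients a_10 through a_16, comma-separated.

10642, 14642, 22386, 28562, 40834, 51332, 69905

[q^10] f(1)=1,f(2)=16,f(5)=625,f(10)=10000 ⇒ 10642
d|11:{1,11}  Σf=1+14641=14642
n=12: 12·1 6·2 4·3 3·4 2·6 1·12  f→[20736+1296+256+81+16+1]=22386
q^13  k|13↦f(k): 13:28561 1:1  a_13=28562
q^14  k|14↦f(k): 14:38416 7:2401 2:16 1:1  a_14=40834
[q^15] f(1)=1,f(3)=81,f(5)=625,f(15)=50625 ⇒ 51332
n=16: 1·16 2·8 4·4 8·2 16·1  f→[1+16+256+4096+65536]=69905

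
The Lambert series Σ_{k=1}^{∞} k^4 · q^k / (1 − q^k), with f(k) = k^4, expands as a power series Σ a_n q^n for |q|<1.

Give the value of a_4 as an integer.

a_4 = 273

n=4: 4·1 2·2 1·4  f→[256+16+1]=273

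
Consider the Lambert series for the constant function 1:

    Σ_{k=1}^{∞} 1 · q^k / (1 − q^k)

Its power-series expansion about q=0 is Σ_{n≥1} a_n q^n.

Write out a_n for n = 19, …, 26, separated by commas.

d|19:{19,1}  Σf=1+1=2
q^20  k|20↦f(k): 20:1 10:1 5:1 4:1 2:1 1:1  a_20=6
d|21:{1,3,7,21}  Σf=1+1+1+1=4
q^22  k|22↦f(k): 22:1 11:1 2:1 1:1  a_22=4
q^23  k|23↦f(k): 23:1 1:1  a_23=2
n=24: 1·24 2·12 3·8 4·6 6·4 8·3 12·2 24·1  f→[1+1+1+1+1+1+1+1]=8
[q^25] f(25)=1,f(5)=1,f(1)=1 ⇒ 3
n=26: 1·26 2·13 13·2 26·1  f→[1+1+1+1]=4

2, 6, 4, 4, 2, 8, 3, 4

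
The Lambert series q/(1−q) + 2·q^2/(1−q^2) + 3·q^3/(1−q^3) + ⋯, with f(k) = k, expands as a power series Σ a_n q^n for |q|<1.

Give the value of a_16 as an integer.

a_16 = 31

[q^16] f(1)=1,f(2)=2,f(4)=4,f(8)=8,f(16)=16 ⇒ 31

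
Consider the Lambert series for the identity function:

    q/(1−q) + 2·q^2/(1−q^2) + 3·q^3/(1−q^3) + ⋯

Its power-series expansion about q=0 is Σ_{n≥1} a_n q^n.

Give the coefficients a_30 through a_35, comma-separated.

72, 32, 63, 48, 54, 48

q^30  k|30↦f(k): 1:1 2:2 3:3 5:5 6:6 10:10 15:15 30:30  a_30=72
q^31  k|31↦f(k): 1:1 31:31  a_31=32
d|32:{1,2,4,8,16,32}  Σf=1+2+4+8+16+32=63
d|33:{1,3,11,33}  Σf=1+3+11+33=48
[q^34] f(34)=34,f(17)=17,f(2)=2,f(1)=1 ⇒ 54
d|35:{35,7,5,1}  Σf=35+7+5+1=48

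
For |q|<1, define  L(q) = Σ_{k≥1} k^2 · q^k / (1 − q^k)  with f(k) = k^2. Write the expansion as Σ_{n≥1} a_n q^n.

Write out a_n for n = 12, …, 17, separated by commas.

q^12  k|12↦f(k): 12:144 6:36 4:16 3:9 2:4 1:1  a_12=210
d|13:{1,13}  Σf=1+169=170
[q^14] f(14)=196,f(7)=49,f(2)=4,f(1)=1 ⇒ 250
n=15: 15·1 5·3 3·5 1·15  f→[225+25+9+1]=260
n=16: 1·16 2·8 4·4 8·2 16·1  f→[1+4+16+64+256]=341
n=17: 17·1 1·17  f→[289+1]=290

210, 170, 250, 260, 341, 290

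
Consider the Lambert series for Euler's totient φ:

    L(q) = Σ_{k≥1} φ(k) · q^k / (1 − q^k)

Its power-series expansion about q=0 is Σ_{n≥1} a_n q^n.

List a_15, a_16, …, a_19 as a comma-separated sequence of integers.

d|15:{15,5,3,1}  Σφ=8+4+2+1=15
d|16:{16,8,4,2,1}  Σφ=8+4+2+1+1=16
[q^17] φ(1)=1,φ(17)=16 ⇒ 17
q^18  k|18↦φ(k): 1:1 2:1 3:2 6:2 9:6 18:6  a_18=18
d|19:{1,19}  Σφ=1+18=19

15, 16, 17, 18, 19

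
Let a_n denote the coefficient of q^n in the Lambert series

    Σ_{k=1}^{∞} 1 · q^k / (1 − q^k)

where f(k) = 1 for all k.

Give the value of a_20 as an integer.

a_20 = 6

d|20:{1,2,4,5,10,20}  Σf=1+1+1+1+1+1=6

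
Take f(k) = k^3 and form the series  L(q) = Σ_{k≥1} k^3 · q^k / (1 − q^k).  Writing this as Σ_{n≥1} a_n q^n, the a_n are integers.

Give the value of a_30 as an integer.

q^30  k|30↦f(k): 1:1 2:8 3:27 5:125 6:216 10:1000 15:3375 30:27000  a_30=31752

a_30 = 31752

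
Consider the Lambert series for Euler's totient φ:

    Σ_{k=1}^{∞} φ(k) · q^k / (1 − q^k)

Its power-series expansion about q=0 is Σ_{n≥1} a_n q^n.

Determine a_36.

q^36  k|36↦φ(k): 1:1 2:1 3:2 4:2 6:2 9:6 12:4 18:6 36:12  a_36=36

a_36 = 36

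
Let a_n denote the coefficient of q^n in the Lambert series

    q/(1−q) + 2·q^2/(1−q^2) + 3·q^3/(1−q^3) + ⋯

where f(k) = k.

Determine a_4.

a_4 = 7

[q^4] f(1)=1,f(2)=2,f(4)=4 ⇒ 7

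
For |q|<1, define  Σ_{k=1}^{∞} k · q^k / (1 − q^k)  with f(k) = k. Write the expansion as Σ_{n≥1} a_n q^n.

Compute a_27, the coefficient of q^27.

n=27: 27·1 9·3 3·9 1·27  f→[27+9+3+1]=40

a_27 = 40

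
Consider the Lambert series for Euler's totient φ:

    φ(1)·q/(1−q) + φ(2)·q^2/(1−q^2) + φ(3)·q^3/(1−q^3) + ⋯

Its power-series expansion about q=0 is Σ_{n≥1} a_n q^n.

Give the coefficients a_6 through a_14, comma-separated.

[q^6] φ(6)=2,φ(3)=2,φ(2)=1,φ(1)=1 ⇒ 6
n=7: 1·7 7·1  φ→[1+6]=7
n=8: 8·1 4·2 2·4 1·8  φ→[4+2+1+1]=8
[q^9] φ(1)=1,φ(3)=2,φ(9)=6 ⇒ 9
q^10  k|10↦φ(k): 10:4 5:4 2:1 1:1  a_10=10
[q^11] φ(1)=1,φ(11)=10 ⇒ 11
q^12  k|12↦φ(k): 12:4 6:2 4:2 3:2 2:1 1:1  a_12=12
d|13:{13,1}  Σφ=12+1=13
[q^14] φ(14)=6,φ(7)=6,φ(2)=1,φ(1)=1 ⇒ 14

6, 7, 8, 9, 10, 11, 12, 13, 14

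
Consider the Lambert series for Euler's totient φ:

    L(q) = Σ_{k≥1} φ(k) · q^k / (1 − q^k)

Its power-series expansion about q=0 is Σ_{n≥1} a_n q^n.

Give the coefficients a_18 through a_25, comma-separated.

[q^18] φ(18)=6,φ(9)=6,φ(6)=2,φ(3)=2,φ(2)=1,φ(1)=1 ⇒ 18
[q^19] φ(1)=1,φ(19)=18 ⇒ 19
d|20:{1,2,4,5,10,20}  Σφ=1+1+2+4+4+8=20
q^21  k|21↦φ(k): 21:12 7:6 3:2 1:1  a_21=21
n=22: 1·22 2·11 11·2 22·1  φ→[1+1+10+10]=22
[q^23] φ(23)=22,φ(1)=1 ⇒ 23
[q^24] φ(1)=1,φ(2)=1,φ(3)=2,φ(4)=2,φ(6)=2,φ(8)=4,φ(12)=4,φ(24)=8 ⇒ 24
d|25:{1,5,25}  Σφ=1+4+20=25

18, 19, 20, 21, 22, 23, 24, 25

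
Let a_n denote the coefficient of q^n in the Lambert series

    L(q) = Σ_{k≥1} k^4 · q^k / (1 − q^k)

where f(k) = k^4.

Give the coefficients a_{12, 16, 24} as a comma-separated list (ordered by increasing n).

22386, 69905, 358258

q^12  k|12↦f(k): 1:1 2:16 3:81 4:256 6:1296 12:20736  a_12=22386
[q^16] f(16)=65536,f(8)=4096,f(4)=256,f(2)=16,f(1)=1 ⇒ 69905
d|24:{1,2,3,4,6,8,12,24}  Σf=1+16+81+256+1296+4096+20736+331776=358258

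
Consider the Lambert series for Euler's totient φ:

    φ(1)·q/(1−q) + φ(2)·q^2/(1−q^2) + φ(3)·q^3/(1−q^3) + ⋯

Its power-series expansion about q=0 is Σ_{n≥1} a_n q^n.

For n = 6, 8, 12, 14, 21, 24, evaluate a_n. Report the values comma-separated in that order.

[q^6] φ(1)=1,φ(2)=1,φ(3)=2,φ(6)=2 ⇒ 6
n=8: 8·1 4·2 2·4 1·8  φ→[4+2+1+1]=8
q^12  k|12↦φ(k): 1:1 2:1 3:2 4:2 6:2 12:4  a_12=12
[q^14] φ(14)=6,φ(7)=6,φ(2)=1,φ(1)=1 ⇒ 14
d|21:{1,3,7,21}  Σφ=1+2+6+12=21
q^24  k|24↦φ(k): 24:8 12:4 8:4 6:2 4:2 3:2 2:1 1:1  a_24=24

6, 8, 12, 14, 21, 24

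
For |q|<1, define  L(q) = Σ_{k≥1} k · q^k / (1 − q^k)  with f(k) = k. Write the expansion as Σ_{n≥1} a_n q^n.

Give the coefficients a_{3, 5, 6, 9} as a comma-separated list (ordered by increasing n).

4, 6, 12, 13

n=3: 1·3 3·1  f→[1+3]=4
q^5  k|5↦f(k): 5:5 1:1  a_5=6
[q^6] f(6)=6,f(3)=3,f(2)=2,f(1)=1 ⇒ 12
q^9  k|9↦f(k): 9:9 3:3 1:1  a_9=13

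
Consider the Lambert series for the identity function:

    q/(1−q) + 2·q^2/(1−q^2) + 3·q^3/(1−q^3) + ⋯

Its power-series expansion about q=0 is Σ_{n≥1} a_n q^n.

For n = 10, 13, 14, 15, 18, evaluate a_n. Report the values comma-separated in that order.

[q^10] f(1)=1,f(2)=2,f(5)=5,f(10)=10 ⇒ 18
q^13  k|13↦f(k): 13:13 1:1  a_13=14
n=14: 1·14 2·7 7·2 14·1  f→[1+2+7+14]=24
n=15: 1·15 3·5 5·3 15·1  f→[1+3+5+15]=24
n=18: 18·1 9·2 6·3 3·6 2·9 1·18  f→[18+9+6+3+2+1]=39

18, 14, 24, 24, 39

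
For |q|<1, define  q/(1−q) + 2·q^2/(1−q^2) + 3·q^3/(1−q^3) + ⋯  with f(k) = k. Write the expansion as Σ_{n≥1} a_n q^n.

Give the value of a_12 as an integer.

a_12 = 28

d|12:{1,2,3,4,6,12}  Σf=1+2+3+4+6+12=28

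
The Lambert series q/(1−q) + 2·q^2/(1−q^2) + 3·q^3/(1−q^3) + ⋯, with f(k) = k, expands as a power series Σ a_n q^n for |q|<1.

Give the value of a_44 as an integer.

a_44 = 84

[q^44] f(44)=44,f(22)=22,f(11)=11,f(4)=4,f(2)=2,f(1)=1 ⇒ 84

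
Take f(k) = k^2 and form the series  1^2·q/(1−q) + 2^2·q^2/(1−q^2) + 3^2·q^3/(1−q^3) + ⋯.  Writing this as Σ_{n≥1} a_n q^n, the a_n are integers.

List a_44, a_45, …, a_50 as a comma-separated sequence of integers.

2562, 2366, 2650, 2210, 3410, 2451, 3255

q^44  k|44↦f(k): 44:1936 22:484 11:121 4:16 2:4 1:1  a_44=2562
d|45:{1,3,5,9,15,45}  Σf=1+9+25+81+225+2025=2366
q^46  k|46↦f(k): 1:1 2:4 23:529 46:2116  a_46=2650
n=47: 1·47 47·1  f→[1+2209]=2210
[q^48] f(48)=2304,f(24)=576,f(16)=256,f(12)=144,f(8)=64,f(6)=36,f(4)=16,f(3)=9,f(2)=4,f(1)=1 ⇒ 3410
[q^49] f(1)=1,f(7)=49,f(49)=2401 ⇒ 2451
[q^50] f(1)=1,f(2)=4,f(5)=25,f(10)=100,f(25)=625,f(50)=2500 ⇒ 3255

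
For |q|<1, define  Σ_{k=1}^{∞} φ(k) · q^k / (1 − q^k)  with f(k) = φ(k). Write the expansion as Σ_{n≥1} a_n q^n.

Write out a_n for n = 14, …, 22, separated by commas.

q^14  k|14↦φ(k): 1:1 2:1 7:6 14:6  a_14=14
[q^15] φ(1)=1,φ(3)=2,φ(5)=4,φ(15)=8 ⇒ 15
q^16  k|16↦φ(k): 1:1 2:1 4:2 8:4 16:8  a_16=16
q^17  k|17↦φ(k): 1:1 17:16  a_17=17
n=18: 1·18 2·9 3·6 6·3 9·2 18·1  φ→[1+1+2+2+6+6]=18
n=19: 19·1 1·19  φ→[18+1]=19
[q^20] φ(1)=1,φ(2)=1,φ(4)=2,φ(5)=4,φ(10)=4,φ(20)=8 ⇒ 20
d|21:{1,3,7,21}  Σφ=1+2+6+12=21
q^22  k|22↦φ(k): 22:10 11:10 2:1 1:1  a_22=22

14, 15, 16, 17, 18, 19, 20, 21, 22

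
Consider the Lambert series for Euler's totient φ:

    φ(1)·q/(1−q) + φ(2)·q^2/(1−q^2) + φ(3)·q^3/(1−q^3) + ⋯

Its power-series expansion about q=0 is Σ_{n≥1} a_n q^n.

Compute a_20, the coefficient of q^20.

q^20  k|20↦φ(k): 20:8 10:4 5:4 4:2 2:1 1:1  a_20=20

a_20 = 20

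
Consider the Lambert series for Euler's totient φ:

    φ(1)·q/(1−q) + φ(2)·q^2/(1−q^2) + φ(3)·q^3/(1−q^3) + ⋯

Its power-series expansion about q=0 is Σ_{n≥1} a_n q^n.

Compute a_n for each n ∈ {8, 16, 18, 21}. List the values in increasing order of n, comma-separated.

q^8  k|8↦φ(k): 1:1 2:1 4:2 8:4  a_8=8
d|16:{16,8,4,2,1}  Σφ=8+4+2+1+1=16
n=18: 18·1 9·2 6·3 3·6 2·9 1·18  φ→[6+6+2+2+1+1]=18
d|21:{1,3,7,21}  Σφ=1+2+6+12=21

8, 16, 18, 21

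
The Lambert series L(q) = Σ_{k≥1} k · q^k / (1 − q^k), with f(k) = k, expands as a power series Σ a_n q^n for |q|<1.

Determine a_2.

a_2 = 3

n=2: 1·2 2·1  f→[1+2]=3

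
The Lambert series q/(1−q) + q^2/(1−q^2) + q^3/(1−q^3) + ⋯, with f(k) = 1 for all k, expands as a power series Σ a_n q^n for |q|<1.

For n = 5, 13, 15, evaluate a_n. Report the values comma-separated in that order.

[q^5] f(5)=1,f(1)=1 ⇒ 2
n=13: 1·13 13·1  f→[1+1]=2
[q^15] f(15)=1,f(5)=1,f(3)=1,f(1)=1 ⇒ 4

2, 2, 4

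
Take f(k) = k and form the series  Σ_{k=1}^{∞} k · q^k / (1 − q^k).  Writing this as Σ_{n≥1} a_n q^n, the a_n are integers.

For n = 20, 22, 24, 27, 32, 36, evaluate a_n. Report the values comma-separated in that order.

42, 36, 60, 40, 63, 91

n=20: 20·1 10·2 5·4 4·5 2·10 1·20  f→[20+10+5+4+2+1]=42
n=22: 1·22 2·11 11·2 22·1  f→[1+2+11+22]=36
q^24  k|24↦f(k): 1:1 2:2 3:3 4:4 6:6 8:8 12:12 24:24  a_24=60
[q^27] f(27)=27,f(9)=9,f(3)=3,f(1)=1 ⇒ 40
n=32: 1·32 2·16 4·8 8·4 16·2 32·1  f→[1+2+4+8+16+32]=63
n=36: 1·36 2·18 3·12 4·9 6·6 9·4 12·3 18·2 36·1  f→[1+2+3+4+6+9+12+18+36]=91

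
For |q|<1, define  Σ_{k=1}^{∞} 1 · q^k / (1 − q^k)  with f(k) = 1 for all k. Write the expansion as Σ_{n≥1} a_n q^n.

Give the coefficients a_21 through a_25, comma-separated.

q^21  k|21↦f(k): 1:1 3:1 7:1 21:1  a_21=4
n=22: 1·22 2·11 11·2 22·1  f→[1+1+1+1]=4
n=23: 1·23 23·1  f→[1+1]=2
d|24:{1,2,3,4,6,8,12,24}  Σf=1+1+1+1+1+1+1+1=8
q^25  k|25↦f(k): 1:1 5:1 25:1  a_25=3

4, 4, 2, 8, 3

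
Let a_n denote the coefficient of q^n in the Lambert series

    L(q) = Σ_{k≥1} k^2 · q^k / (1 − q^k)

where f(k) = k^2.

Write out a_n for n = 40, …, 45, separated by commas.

2210, 1682, 2500, 1850, 2562, 2366

n=40: 1·40 2·20 4·10 5·8 8·5 10·4 20·2 40·1  f→[1+4+16+25+64+100+400+1600]=2210
n=41: 41·1 1·41  f→[1681+1]=1682
n=42: 1·42 2·21 3·14 6·7 7·6 14·3 21·2 42·1  f→[1+4+9+36+49+196+441+1764]=2500
q^43  k|43↦f(k): 1:1 43:1849  a_43=1850
n=44: 1·44 2·22 4·11 11·4 22·2 44·1  f→[1+4+16+121+484+1936]=2562
n=45: 45·1 15·3 9·5 5·9 3·15 1·45  f→[2025+225+81+25+9+1]=2366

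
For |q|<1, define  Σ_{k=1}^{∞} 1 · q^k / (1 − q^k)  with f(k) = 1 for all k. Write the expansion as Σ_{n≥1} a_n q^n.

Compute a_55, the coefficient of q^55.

a_55 = 4

n=55: 55·1 11·5 5·11 1·55  f→[1+1+1+1]=4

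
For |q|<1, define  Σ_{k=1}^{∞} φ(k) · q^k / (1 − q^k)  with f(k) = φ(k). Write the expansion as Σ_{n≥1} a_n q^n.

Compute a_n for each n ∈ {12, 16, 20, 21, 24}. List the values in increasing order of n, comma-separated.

d|12:{1,2,3,4,6,12}  Σφ=1+1+2+2+2+4=12
q^16  k|16↦φ(k): 1:1 2:1 4:2 8:4 16:8  a_16=16
d|20:{1,2,4,5,10,20}  Σφ=1+1+2+4+4+8=20
[q^21] φ(1)=1,φ(3)=2,φ(7)=6,φ(21)=12 ⇒ 21
d|24:{1,2,3,4,6,8,12,24}  Σφ=1+1+2+2+2+4+4+8=24

12, 16, 20, 21, 24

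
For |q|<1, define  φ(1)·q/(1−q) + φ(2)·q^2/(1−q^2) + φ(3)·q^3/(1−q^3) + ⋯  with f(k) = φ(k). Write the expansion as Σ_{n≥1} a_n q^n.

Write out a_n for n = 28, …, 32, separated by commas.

d|28:{1,2,4,7,14,28}  Σφ=1+1+2+6+6+12=28
n=29: 29·1 1·29  φ→[28+1]=29
n=30: 1·30 2·15 3·10 5·6 6·5 10·3 15·2 30·1  φ→[1+1+2+4+2+4+8+8]=30
q^31  k|31↦φ(k): 1:1 31:30  a_31=31
q^32  k|32↦φ(k): 32:16 16:8 8:4 4:2 2:1 1:1  a_32=32

28, 29, 30, 31, 32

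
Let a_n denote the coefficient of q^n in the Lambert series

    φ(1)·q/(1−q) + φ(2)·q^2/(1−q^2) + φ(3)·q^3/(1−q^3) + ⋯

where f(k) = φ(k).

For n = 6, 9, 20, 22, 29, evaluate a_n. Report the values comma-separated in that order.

d|6:{1,2,3,6}  Σφ=1+1+2+2=6
[q^9] φ(1)=1,φ(3)=2,φ(9)=6 ⇒ 9
n=20: 20·1 10·2 5·4 4·5 2·10 1·20  φ→[8+4+4+2+1+1]=20
d|22:{1,2,11,22}  Σφ=1+1+10+10=22
[q^29] φ(1)=1,φ(29)=28 ⇒ 29

6, 9, 20, 22, 29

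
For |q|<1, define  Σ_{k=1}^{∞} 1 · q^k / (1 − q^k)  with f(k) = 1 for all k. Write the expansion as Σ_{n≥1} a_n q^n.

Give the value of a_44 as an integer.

a_44 = 6

[q^44] f(1)=1,f(2)=1,f(4)=1,f(11)=1,f(22)=1,f(44)=1 ⇒ 6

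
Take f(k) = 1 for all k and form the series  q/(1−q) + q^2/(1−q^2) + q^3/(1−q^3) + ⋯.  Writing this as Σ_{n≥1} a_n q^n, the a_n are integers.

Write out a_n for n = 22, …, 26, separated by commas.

4, 2, 8, 3, 4

q^22  k|22↦f(k): 22:1 11:1 2:1 1:1  a_22=4
[q^23] f(1)=1,f(23)=1 ⇒ 2
n=24: 1·24 2·12 3·8 4·6 6·4 8·3 12·2 24·1  f→[1+1+1+1+1+1+1+1]=8
q^25  k|25↦f(k): 25:1 5:1 1:1  a_25=3
n=26: 1·26 2·13 13·2 26·1  f→[1+1+1+1]=4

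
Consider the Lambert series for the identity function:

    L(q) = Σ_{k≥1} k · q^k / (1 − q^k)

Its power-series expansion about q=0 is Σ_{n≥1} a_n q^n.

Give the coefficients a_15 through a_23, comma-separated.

24, 31, 18, 39, 20, 42, 32, 36, 24

n=15: 15·1 5·3 3·5 1·15  f→[15+5+3+1]=24
[q^16] f(1)=1,f(2)=2,f(4)=4,f(8)=8,f(16)=16 ⇒ 31
[q^17] f(1)=1,f(17)=17 ⇒ 18
d|18:{1,2,3,6,9,18}  Σf=1+2+3+6+9+18=39
n=19: 19·1 1·19  f→[19+1]=20
n=20: 20·1 10·2 5·4 4·5 2·10 1·20  f→[20+10+5+4+2+1]=42
[q^21] f(21)=21,f(7)=7,f(3)=3,f(1)=1 ⇒ 32
n=22: 1·22 2·11 11·2 22·1  f→[1+2+11+22]=36
n=23: 1·23 23·1  f→[1+23]=24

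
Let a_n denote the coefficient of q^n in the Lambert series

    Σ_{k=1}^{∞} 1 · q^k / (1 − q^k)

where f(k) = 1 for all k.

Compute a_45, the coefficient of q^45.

[q^45] f(45)=1,f(15)=1,f(9)=1,f(5)=1,f(3)=1,f(1)=1 ⇒ 6

a_45 = 6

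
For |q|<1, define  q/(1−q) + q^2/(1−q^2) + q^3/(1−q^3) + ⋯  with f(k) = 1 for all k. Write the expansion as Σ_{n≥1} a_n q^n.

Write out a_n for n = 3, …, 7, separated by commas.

n=3: 3·1 1·3  f→[1+1]=2
[q^4] f(1)=1,f(2)=1,f(4)=1 ⇒ 3
d|5:{1,5}  Σf=1+1=2
n=6: 1·6 2·3 3·2 6·1  f→[1+1+1+1]=4
d|7:{1,7}  Σf=1+1=2

2, 3, 2, 4, 2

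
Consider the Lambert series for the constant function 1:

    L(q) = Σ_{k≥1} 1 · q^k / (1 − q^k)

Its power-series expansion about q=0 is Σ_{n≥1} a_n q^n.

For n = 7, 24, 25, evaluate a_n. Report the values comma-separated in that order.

n=7: 1·7 7·1  f→[1+1]=2
q^24  k|24↦f(k): 1:1 2:1 3:1 4:1 6:1 8:1 12:1 24:1  a_24=8
q^25  k|25↦f(k): 1:1 5:1 25:1  a_25=3

2, 8, 3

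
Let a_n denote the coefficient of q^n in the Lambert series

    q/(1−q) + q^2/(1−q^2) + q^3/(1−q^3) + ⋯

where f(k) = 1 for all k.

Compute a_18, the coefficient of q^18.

[q^18] f(1)=1,f(2)=1,f(3)=1,f(6)=1,f(9)=1,f(18)=1 ⇒ 6

a_18 = 6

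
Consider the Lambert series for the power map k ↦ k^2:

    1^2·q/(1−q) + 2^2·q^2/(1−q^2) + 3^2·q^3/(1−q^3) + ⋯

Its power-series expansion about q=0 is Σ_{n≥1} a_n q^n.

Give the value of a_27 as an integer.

a_27 = 820

q^27  k|27↦f(k): 27:729 9:81 3:9 1:1  a_27=820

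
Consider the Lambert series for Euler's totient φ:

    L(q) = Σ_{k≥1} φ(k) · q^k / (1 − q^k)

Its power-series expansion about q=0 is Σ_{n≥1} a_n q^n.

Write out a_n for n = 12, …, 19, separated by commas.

d|12:{12,6,4,3,2,1}  Σφ=4+2+2+2+1+1=12
q^13  k|13↦φ(k): 13:12 1:1  a_13=13
n=14: 14·1 7·2 2·7 1·14  φ→[6+6+1+1]=14
[q^15] φ(15)=8,φ(5)=4,φ(3)=2,φ(1)=1 ⇒ 15
[q^16] φ(16)=8,φ(8)=4,φ(4)=2,φ(2)=1,φ(1)=1 ⇒ 16
n=17: 17·1 1·17  φ→[16+1]=17
n=18: 18·1 9·2 6·3 3·6 2·9 1·18  φ→[6+6+2+2+1+1]=18
n=19: 1·19 19·1  φ→[1+18]=19

12, 13, 14, 15, 16, 17, 18, 19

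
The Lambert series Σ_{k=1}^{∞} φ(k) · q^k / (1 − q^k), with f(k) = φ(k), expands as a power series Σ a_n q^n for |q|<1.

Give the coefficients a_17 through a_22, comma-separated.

n=17: 17·1 1·17  φ→[16+1]=17
q^18  k|18↦φ(k): 1:1 2:1 3:2 6:2 9:6 18:6  a_18=18
d|19:{1,19}  Σφ=1+18=19
q^20  k|20↦φ(k): 1:1 2:1 4:2 5:4 10:4 20:8  a_20=20
d|21:{1,3,7,21}  Σφ=1+2+6+12=21
[q^22] φ(1)=1,φ(2)=1,φ(11)=10,φ(22)=10 ⇒ 22

17, 18, 19, 20, 21, 22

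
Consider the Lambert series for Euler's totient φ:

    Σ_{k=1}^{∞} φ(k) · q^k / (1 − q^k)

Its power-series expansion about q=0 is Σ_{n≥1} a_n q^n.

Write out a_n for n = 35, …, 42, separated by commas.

n=35: 1·35 5·7 7·5 35·1  φ→[1+4+6+24]=35
q^36  k|36↦φ(k): 1:1 2:1 3:2 4:2 6:2 9:6 12:4 18:6 36:12  a_36=36
d|37:{1,37}  Σφ=1+36=37
n=38: 1·38 2·19 19·2 38·1  φ→[1+1+18+18]=38
q^39  k|39↦φ(k): 1:1 3:2 13:12 39:24  a_39=39
q^40  k|40↦φ(k): 1:1 2:1 4:2 5:4 8:4 10:4 20:8 40:16  a_40=40
[q^41] φ(1)=1,φ(41)=40 ⇒ 41
q^42  k|42↦φ(k): 1:1 2:1 3:2 6:2 7:6 14:6 21:12 42:12  a_42=42

35, 36, 37, 38, 39, 40, 41, 42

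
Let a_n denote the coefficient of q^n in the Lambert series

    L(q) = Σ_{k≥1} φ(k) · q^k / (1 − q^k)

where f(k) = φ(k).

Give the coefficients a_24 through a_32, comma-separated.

d|24:{1,2,3,4,6,8,12,24}  Σφ=1+1+2+2+2+4+4+8=24
n=25: 1·25 5·5 25·1  φ→[1+4+20]=25
d|26:{26,13,2,1}  Σφ=12+12+1+1=26
d|27:{27,9,3,1}  Σφ=18+6+2+1=27
d|28:{28,14,7,4,2,1}  Σφ=12+6+6+2+1+1=28
[q^29] φ(29)=28,φ(1)=1 ⇒ 29
q^30  k|30↦φ(k): 30:8 15:8 10:4 6:2 5:4 3:2 2:1 1:1  a_30=30
n=31: 1·31 31·1  φ→[1+30]=31
d|32:{32,16,8,4,2,1}  Σφ=16+8+4+2+1+1=32

24, 25, 26, 27, 28, 29, 30, 31, 32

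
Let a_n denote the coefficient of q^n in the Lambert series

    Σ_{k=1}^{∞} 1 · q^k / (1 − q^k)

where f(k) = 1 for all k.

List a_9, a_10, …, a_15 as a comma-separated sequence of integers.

3, 4, 2, 6, 2, 4, 4

n=9: 9·1 3·3 1·9  f→[1+1+1]=3
d|10:{1,2,5,10}  Σf=1+1+1+1=4
d|11:{11,1}  Σf=1+1=2
q^12  k|12↦f(k): 12:1 6:1 4:1 3:1 2:1 1:1  a_12=6
q^13  k|13↦f(k): 1:1 13:1  a_13=2
n=14: 14·1 7·2 2·7 1·14  f→[1+1+1+1]=4
q^15  k|15↦f(k): 15:1 5:1 3:1 1:1  a_15=4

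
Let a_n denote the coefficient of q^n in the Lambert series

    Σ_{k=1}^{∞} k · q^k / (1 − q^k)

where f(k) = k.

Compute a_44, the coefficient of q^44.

[q^44] f(44)=44,f(22)=22,f(11)=11,f(4)=4,f(2)=2,f(1)=1 ⇒ 84

a_44 = 84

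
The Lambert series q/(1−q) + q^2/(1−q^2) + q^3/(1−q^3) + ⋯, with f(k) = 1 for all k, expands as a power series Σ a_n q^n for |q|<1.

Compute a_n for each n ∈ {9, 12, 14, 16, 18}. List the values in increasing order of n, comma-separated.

3, 6, 4, 5, 6

[q^9] f(9)=1,f(3)=1,f(1)=1 ⇒ 3
[q^12] f(12)=1,f(6)=1,f(4)=1,f(3)=1,f(2)=1,f(1)=1 ⇒ 6
[q^14] f(14)=1,f(7)=1,f(2)=1,f(1)=1 ⇒ 4
[q^16] f(16)=1,f(8)=1,f(4)=1,f(2)=1,f(1)=1 ⇒ 5
d|18:{18,9,6,3,2,1}  Σf=1+1+1+1+1+1=6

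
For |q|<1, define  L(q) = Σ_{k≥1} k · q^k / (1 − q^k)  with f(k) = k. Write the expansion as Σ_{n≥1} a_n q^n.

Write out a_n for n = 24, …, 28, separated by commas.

q^24  k|24↦f(k): 24:24 12:12 8:8 6:6 4:4 3:3 2:2 1:1  a_24=60
q^25  k|25↦f(k): 25:25 5:5 1:1  a_25=31
d|26:{26,13,2,1}  Σf=26+13+2+1=42
n=27: 1·27 3·9 9·3 27·1  f→[1+3+9+27]=40
q^28  k|28↦f(k): 1:1 2:2 4:4 7:7 14:14 28:28  a_28=56

60, 31, 42, 40, 56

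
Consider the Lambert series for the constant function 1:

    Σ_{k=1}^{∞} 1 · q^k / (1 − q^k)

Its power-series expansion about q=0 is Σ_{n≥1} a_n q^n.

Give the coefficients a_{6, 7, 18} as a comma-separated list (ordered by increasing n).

[q^6] f(1)=1,f(2)=1,f(3)=1,f(6)=1 ⇒ 4
n=7: 1·7 7·1  f→[1+1]=2
d|18:{18,9,6,3,2,1}  Σf=1+1+1+1+1+1=6

4, 2, 6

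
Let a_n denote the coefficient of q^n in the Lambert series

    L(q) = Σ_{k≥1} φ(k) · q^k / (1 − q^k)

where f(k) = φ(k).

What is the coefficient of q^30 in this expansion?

q^30  k|30↦φ(k): 1:1 2:1 3:2 5:4 6:2 10:4 15:8 30:8  a_30=30

a_30 = 30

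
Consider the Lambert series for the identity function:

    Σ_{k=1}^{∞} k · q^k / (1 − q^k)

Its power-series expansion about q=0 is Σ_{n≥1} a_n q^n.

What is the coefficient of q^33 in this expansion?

q^33  k|33↦f(k): 1:1 3:3 11:11 33:33  a_33=48

a_33 = 48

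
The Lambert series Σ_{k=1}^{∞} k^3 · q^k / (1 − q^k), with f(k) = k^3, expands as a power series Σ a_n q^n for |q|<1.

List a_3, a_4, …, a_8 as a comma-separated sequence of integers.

q^3  k|3↦f(k): 1:1 3:27  a_3=28
q^4  k|4↦f(k): 4:64 2:8 1:1  a_4=73
q^5  k|5↦f(k): 1:1 5:125  a_5=126
[q^6] f(6)=216,f(3)=27,f(2)=8,f(1)=1 ⇒ 252
d|7:{7,1}  Σf=343+1=344
d|8:{1,2,4,8}  Σf=1+8+64+512=585

28, 73, 126, 252, 344, 585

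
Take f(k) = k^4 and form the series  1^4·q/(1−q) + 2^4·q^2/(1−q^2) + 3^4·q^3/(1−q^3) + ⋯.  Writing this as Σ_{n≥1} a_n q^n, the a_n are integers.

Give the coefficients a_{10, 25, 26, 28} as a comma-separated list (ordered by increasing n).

10642, 391251, 485554, 655746

q^10  k|10↦f(k): 1:1 2:16 5:625 10:10000  a_10=10642
q^25  k|25↦f(k): 1:1 5:625 25:390625  a_25=391251
d|26:{1,2,13,26}  Σf=1+16+28561+456976=485554
d|28:{1,2,4,7,14,28}  Σf=1+16+256+2401+38416+614656=655746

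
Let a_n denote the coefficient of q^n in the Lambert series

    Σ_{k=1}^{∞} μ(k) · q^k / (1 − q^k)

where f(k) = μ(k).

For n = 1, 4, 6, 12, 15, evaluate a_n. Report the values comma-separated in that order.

n=1: 1·1  μ→[1]=1
[q^4] μ(1)=1,μ(2)=-1,μ(4)=0 ⇒ 0
d|6:{6,3,2,1}  Σμ=1+(-1)+(-1)+1=0
d|12:{1,2,3,4,6,12}  Σμ=1+(-1)+(-1)+0+1+0=0
n=15: 15·1 5·3 3·5 1·15  μ→[1+(-1)+(-1)+1]=0

1, 0, 0, 0, 0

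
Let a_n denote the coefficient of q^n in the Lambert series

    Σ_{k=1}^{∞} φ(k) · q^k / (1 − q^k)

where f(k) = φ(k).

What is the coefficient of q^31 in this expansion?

d|31:{1,31}  Σφ=1+30=31

a_31 = 31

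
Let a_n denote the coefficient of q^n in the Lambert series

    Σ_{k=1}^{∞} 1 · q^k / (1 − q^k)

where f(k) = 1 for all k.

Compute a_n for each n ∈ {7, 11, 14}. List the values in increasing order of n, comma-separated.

2, 2, 4

d|7:{1,7}  Σf=1+1=2
q^11  k|11↦f(k): 11:1 1:1  a_11=2
[q^14] f(14)=1,f(7)=1,f(2)=1,f(1)=1 ⇒ 4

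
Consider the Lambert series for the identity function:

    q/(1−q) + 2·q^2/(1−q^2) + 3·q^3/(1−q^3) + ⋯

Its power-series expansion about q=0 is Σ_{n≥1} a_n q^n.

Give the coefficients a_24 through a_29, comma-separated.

q^24  k|24↦f(k): 24:24 12:12 8:8 6:6 4:4 3:3 2:2 1:1  a_24=60
n=25: 25·1 5·5 1·25  f→[25+5+1]=31
n=26: 1·26 2·13 13·2 26·1  f→[1+2+13+26]=42
d|27:{1,3,9,27}  Σf=1+3+9+27=40
d|28:{1,2,4,7,14,28}  Σf=1+2+4+7+14+28=56
[q^29] f(1)=1,f(29)=29 ⇒ 30

60, 31, 42, 40, 56, 30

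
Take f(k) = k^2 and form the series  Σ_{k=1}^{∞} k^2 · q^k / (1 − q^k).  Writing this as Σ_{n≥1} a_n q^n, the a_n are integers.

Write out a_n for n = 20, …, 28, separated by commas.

546, 500, 610, 530, 850, 651, 850, 820, 1050

q^20  k|20↦f(k): 20:400 10:100 5:25 4:16 2:4 1:1  a_20=546
d|21:{21,7,3,1}  Σf=441+49+9+1=500
n=22: 1·22 2·11 11·2 22·1  f→[1+4+121+484]=610
q^23  k|23↦f(k): 1:1 23:529  a_23=530
[q^24] f(24)=576,f(12)=144,f(8)=64,f(6)=36,f(4)=16,f(3)=9,f(2)=4,f(1)=1 ⇒ 850
d|25:{25,5,1}  Σf=625+25+1=651
[q^26] f(26)=676,f(13)=169,f(2)=4,f(1)=1 ⇒ 850
q^27  k|27↦f(k): 27:729 9:81 3:9 1:1  a_27=820
d|28:{28,14,7,4,2,1}  Σf=784+196+49+16+4+1=1050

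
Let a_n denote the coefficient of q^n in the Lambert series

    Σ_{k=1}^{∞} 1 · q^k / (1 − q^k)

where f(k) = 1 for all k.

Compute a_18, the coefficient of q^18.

d|18:{18,9,6,3,2,1}  Σf=1+1+1+1+1+1=6

a_18 = 6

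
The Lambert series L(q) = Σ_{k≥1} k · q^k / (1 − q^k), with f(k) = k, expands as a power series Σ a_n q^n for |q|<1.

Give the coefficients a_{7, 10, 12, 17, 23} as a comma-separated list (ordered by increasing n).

n=7: 1·7 7·1  f→[1+7]=8
[q^10] f(10)=10,f(5)=5,f(2)=2,f(1)=1 ⇒ 18
d|12:{12,6,4,3,2,1}  Σf=12+6+4+3+2+1=28
d|17:{17,1}  Σf=17+1=18
q^23  k|23↦f(k): 1:1 23:23  a_23=24

8, 18, 28, 18, 24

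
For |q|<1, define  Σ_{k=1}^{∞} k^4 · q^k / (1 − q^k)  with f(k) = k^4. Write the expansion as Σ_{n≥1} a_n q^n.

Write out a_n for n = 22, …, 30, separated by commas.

248914, 279842, 358258, 391251, 485554, 538084, 655746, 707282, 872644

d|22:{22,11,2,1}  Σf=234256+14641+16+1=248914
n=23: 1·23 23·1  f→[1+279841]=279842
q^24  k|24↦f(k): 24:331776 12:20736 8:4096 6:1296 4:256 3:81 2:16 1:1  a_24=358258
q^25  k|25↦f(k): 25:390625 5:625 1:1  a_25=391251
[q^26] f(1)=1,f(2)=16,f(13)=28561,f(26)=456976 ⇒ 485554
d|27:{27,9,3,1}  Σf=531441+6561+81+1=538084
q^28  k|28↦f(k): 28:614656 14:38416 7:2401 4:256 2:16 1:1  a_28=655746
n=29: 29·1 1·29  f→[707281+1]=707282
[q^30] f(1)=1,f(2)=16,f(3)=81,f(5)=625,f(6)=1296,f(10)=10000,f(15)=50625,f(30)=810000 ⇒ 872644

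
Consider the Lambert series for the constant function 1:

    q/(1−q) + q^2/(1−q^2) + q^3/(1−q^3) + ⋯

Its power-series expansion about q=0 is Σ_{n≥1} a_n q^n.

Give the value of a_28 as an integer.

[q^28] f(28)=1,f(14)=1,f(7)=1,f(4)=1,f(2)=1,f(1)=1 ⇒ 6

a_28 = 6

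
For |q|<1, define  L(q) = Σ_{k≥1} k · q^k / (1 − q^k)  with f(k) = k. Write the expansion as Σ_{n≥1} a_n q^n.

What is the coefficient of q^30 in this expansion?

n=30: 30·1 15·2 10·3 6·5 5·6 3·10 2·15 1·30  f→[30+15+10+6+5+3+2+1]=72

a_30 = 72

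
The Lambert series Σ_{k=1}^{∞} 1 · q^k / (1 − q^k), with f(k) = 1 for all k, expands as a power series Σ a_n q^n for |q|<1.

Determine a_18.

q^18  k|18↦f(k): 18:1 9:1 6:1 3:1 2:1 1:1  a_18=6

a_18 = 6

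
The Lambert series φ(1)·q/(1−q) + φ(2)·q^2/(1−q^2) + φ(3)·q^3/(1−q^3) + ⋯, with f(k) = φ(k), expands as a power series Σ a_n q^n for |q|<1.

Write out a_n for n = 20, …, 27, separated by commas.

n=20: 1·20 2·10 4·5 5·4 10·2 20·1  φ→[1+1+2+4+4+8]=20
[q^21] φ(1)=1,φ(3)=2,φ(7)=6,φ(21)=12 ⇒ 21
n=22: 1·22 2·11 11·2 22·1  φ→[1+1+10+10]=22
d|23:{23,1}  Σφ=22+1=23
d|24:{24,12,8,6,4,3,2,1}  Σφ=8+4+4+2+2+2+1+1=24
[q^25] φ(1)=1,φ(5)=4,φ(25)=20 ⇒ 25
n=26: 1·26 2·13 13·2 26·1  φ→[1+1+12+12]=26
d|27:{1,3,9,27}  Σφ=1+2+6+18=27

20, 21, 22, 23, 24, 25, 26, 27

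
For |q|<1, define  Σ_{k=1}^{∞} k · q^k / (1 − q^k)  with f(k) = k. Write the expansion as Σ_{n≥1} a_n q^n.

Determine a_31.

d|31:{1,31}  Σf=1+31=32

a_31 = 32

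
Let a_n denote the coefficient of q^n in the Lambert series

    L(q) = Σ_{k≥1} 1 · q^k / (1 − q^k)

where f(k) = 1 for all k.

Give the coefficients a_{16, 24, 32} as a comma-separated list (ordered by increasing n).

5, 8, 6

n=16: 1·16 2·8 4·4 8·2 16·1  f→[1+1+1+1+1]=5
q^24  k|24↦f(k): 1:1 2:1 3:1 4:1 6:1 8:1 12:1 24:1  a_24=8
[q^32] f(1)=1,f(2)=1,f(4)=1,f(8)=1,f(16)=1,f(32)=1 ⇒ 6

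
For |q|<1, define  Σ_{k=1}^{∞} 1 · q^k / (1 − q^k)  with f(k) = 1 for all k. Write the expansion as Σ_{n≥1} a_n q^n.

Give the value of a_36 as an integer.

n=36: 1·36 2·18 3·12 4·9 6·6 9·4 12·3 18·2 36·1  f→[1+1+1+1+1+1+1+1+1]=9

a_36 = 9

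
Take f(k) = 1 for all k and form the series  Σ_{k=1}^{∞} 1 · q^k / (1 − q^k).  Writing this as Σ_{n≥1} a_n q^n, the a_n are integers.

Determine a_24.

d|24:{1,2,3,4,6,8,12,24}  Σf=1+1+1+1+1+1+1+1=8

a_24 = 8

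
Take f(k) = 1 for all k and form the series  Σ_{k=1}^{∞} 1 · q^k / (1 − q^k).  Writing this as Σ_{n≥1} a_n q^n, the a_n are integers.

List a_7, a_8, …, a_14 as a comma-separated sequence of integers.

2, 4, 3, 4, 2, 6, 2, 4

q^7  k|7↦f(k): 7:1 1:1  a_7=2
n=8: 1·8 2·4 4·2 8·1  f→[1+1+1+1]=4
d|9:{1,3,9}  Σf=1+1+1=3
d|10:{1,2,5,10}  Σf=1+1+1+1=4
[q^11] f(1)=1,f(11)=1 ⇒ 2
d|12:{1,2,3,4,6,12}  Σf=1+1+1+1+1+1=6
q^13  k|13↦f(k): 1:1 13:1  a_13=2
[q^14] f(14)=1,f(7)=1,f(2)=1,f(1)=1 ⇒ 4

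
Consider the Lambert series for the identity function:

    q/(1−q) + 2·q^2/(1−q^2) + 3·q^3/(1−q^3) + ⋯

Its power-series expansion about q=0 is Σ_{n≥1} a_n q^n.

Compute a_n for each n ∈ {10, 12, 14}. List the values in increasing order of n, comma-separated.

18, 28, 24

d|10:{1,2,5,10}  Σf=1+2+5+10=18
q^12  k|12↦f(k): 1:1 2:2 3:3 4:4 6:6 12:12  a_12=28
[q^14] f(1)=1,f(2)=2,f(7)=7,f(14)=14 ⇒ 24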